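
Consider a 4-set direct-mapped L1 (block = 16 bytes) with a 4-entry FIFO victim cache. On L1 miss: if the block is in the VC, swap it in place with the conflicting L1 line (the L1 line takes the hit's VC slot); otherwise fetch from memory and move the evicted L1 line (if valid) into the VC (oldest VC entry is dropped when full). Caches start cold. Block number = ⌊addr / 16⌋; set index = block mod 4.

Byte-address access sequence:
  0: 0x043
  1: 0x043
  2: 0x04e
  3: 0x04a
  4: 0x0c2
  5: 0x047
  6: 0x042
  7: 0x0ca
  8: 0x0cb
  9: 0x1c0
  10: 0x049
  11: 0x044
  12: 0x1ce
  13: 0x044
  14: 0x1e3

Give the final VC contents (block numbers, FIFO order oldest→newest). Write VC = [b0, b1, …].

#0 0x43→b4/s0 MISS; vc=[]
#1 0x43→b4/s0 L1-HIT; vc=[]
#2 0x4e→b4/s0 L1-HIT; vc=[]
#3 0x4a→b4/s0 L1-HIT; vc=[]
#4 0xc2→b12/s0 MISS; vc=[4]
#5 0x47→b4/s0 VC-HIT; vc=[12]
#6 0x42→b4/s0 L1-HIT; vc=[12]
#7 0xca→b12/s0 VC-HIT; vc=[4]
#8 0xcb→b12/s0 L1-HIT; vc=[4]
#9 0x1c0→b28/s0 MISS; vc=[4,12]
#10 0x49→b4/s0 VC-HIT; vc=[28,12]
#11 0x44→b4/s0 L1-HIT; vc=[28,12]
#12 0x1ce→b28/s0 VC-HIT; vc=[4,12]
#13 0x44→b4/s0 VC-HIT; vc=[28,12]
#14 0x1e3→b30/s2 MISS; vc=[28,12]

VC = [28, 12]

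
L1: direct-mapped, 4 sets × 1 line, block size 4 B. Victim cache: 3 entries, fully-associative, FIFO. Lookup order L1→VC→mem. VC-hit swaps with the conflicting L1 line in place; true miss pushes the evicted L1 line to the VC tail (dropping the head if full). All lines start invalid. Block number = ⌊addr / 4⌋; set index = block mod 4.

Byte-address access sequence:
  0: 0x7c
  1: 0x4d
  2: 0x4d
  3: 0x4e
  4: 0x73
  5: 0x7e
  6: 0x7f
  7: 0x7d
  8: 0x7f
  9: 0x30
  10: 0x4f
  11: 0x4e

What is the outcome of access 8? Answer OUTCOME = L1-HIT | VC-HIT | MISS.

OUTCOME = L1-HIT

#0 0x7c→b31/s3 MISS; vc=[]
#1 0x4d→b19/s3 MISS; vc=[31]
#2 0x4d→b19/s3 L1-HIT; vc=[31]
#3 0x4e→b19/s3 L1-HIT; vc=[31]
#4 0x73→b28/s0 MISS; vc=[31]
#5 0x7e→b31/s3 VC-HIT; vc=[19]
#6 0x7f→b31/s3 L1-HIT; vc=[19]
#7 0x7d→b31/s3 L1-HIT; vc=[19]
#8 0x7f→b31/s3 L1-HIT; vc=[19]
#9 0x30→b12/s0 MISS; vc=[19,28]
#10 0x4f→b19/s3 VC-HIT; vc=[31,28]
#11 0x4e→b19/s3 L1-HIT; vc=[31,28]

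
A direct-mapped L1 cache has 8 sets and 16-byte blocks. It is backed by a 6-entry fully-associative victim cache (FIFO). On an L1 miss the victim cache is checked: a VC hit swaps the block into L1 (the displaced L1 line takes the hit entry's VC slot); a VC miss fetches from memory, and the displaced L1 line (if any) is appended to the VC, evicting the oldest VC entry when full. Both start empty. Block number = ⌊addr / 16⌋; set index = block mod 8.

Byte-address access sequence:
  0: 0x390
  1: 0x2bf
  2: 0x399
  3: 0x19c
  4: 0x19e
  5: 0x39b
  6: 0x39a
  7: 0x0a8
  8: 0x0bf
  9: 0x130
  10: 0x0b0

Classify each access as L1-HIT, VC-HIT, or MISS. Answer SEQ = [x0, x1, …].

  [0] addr=0x390 blk=57 s=1: MISS | VC []
  [1] addr=0x2bf blk=43 s=3: MISS | VC []
  [2] addr=0x399 blk=57 s=1: L1-HIT | VC []
  [3] addr=0x19c blk=25 s=1: MISS | VC [57]
  [4] addr=0x19e blk=25 s=1: L1-HIT | VC [57]
  [5] addr=0x39b blk=57 s=1: VC-HIT | VC [25]
  [6] addr=0x39a blk=57 s=1: L1-HIT | VC [25]
  [7] addr=0xa8 blk=10 s=2: MISS | VC [25]
  [8] addr=0xbf blk=11 s=3: MISS | VC [25, 43]
  [9] addr=0x130 blk=19 s=3: MISS | VC [25, 43, 11]
  [10] addr=0xb0 blk=11 s=3: VC-HIT | VC [25, 43, 19]

SEQ = [MISS, MISS, L1-HIT, MISS, L1-HIT, VC-HIT, L1-HIT, MISS, MISS, MISS, VC-HIT]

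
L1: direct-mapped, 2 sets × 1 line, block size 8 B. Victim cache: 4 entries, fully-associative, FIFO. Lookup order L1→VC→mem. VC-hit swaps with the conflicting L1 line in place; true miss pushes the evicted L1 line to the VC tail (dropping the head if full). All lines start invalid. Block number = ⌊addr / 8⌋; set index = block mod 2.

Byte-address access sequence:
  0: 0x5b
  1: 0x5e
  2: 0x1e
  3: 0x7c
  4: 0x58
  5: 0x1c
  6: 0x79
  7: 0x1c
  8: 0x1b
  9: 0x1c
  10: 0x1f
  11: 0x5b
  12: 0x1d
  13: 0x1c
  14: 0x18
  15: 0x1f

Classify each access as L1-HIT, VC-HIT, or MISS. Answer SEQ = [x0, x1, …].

#0 0x5b→b11/s1 MISS; vc=[]
#1 0x5e→b11/s1 L1-HIT; vc=[]
#2 0x1e→b3/s1 MISS; vc=[11]
#3 0x7c→b15/s1 MISS; vc=[11,3]
#4 0x58→b11/s1 VC-HIT; vc=[15,3]
#5 0x1c→b3/s1 VC-HIT; vc=[15,11]
#6 0x79→b15/s1 VC-HIT; vc=[3,11]
#7 0x1c→b3/s1 VC-HIT; vc=[15,11]
#8 0x1b→b3/s1 L1-HIT; vc=[15,11]
#9 0x1c→b3/s1 L1-HIT; vc=[15,11]
#10 0x1f→b3/s1 L1-HIT; vc=[15,11]
#11 0x5b→b11/s1 VC-HIT; vc=[15,3]
#12 0x1d→b3/s1 VC-HIT; vc=[15,11]
#13 0x1c→b3/s1 L1-HIT; vc=[15,11]
#14 0x18→b3/s1 L1-HIT; vc=[15,11]
#15 0x1f→b3/s1 L1-HIT; vc=[15,11]

SEQ = [MISS, L1-HIT, MISS, MISS, VC-HIT, VC-HIT, VC-HIT, VC-HIT, L1-HIT, L1-HIT, L1-HIT, VC-HIT, VC-HIT, L1-HIT, L1-HIT, L1-HIT]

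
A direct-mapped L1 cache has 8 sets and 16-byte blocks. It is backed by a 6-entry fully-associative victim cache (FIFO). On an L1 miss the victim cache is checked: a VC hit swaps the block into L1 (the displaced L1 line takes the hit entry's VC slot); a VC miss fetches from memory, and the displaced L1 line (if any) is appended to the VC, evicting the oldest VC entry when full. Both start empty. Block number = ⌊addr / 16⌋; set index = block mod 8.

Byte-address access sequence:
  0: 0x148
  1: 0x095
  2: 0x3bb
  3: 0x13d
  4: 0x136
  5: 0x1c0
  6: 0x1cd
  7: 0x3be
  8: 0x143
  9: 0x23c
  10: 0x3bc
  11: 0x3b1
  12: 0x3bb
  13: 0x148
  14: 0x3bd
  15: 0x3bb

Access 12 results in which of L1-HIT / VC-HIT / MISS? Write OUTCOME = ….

OUTCOME = L1-HIT

0: 0x148 (blk 20, set 4) → MISS  vc=[]
1: 0x95 (blk 9, set 1) → MISS  vc=[]
2: 0x3bb (blk 59, set 3) → MISS  vc=[]
3: 0x13d (blk 19, set 3) → MISS  vc=[59]
4: 0x136 (blk 19, set 3) → L1-HIT  vc=[59]
5: 0x1c0 (blk 28, set 4) → MISS  vc=[59, 20]
6: 0x1cd (blk 28, set 4) → L1-HIT  vc=[59, 20]
7: 0x3be (blk 59, set 3) → VC-HIT  vc=[19, 20]
8: 0x143 (blk 20, set 4) → VC-HIT  vc=[19, 28]
9: 0x23c (blk 35, set 3) → MISS  vc=[19, 28, 59]
10: 0x3bc (blk 59, set 3) → VC-HIT  vc=[19, 28, 35]
11: 0x3b1 (blk 59, set 3) → L1-HIT  vc=[19, 28, 35]
12: 0x3bb (blk 59, set 3) → L1-HIT  vc=[19, 28, 35]
13: 0x148 (blk 20, set 4) → L1-HIT  vc=[19, 28, 35]
14: 0x3bd (blk 59, set 3) → L1-HIT  vc=[19, 28, 35]
15: 0x3bb (blk 59, set 3) → L1-HIT  vc=[19, 28, 35]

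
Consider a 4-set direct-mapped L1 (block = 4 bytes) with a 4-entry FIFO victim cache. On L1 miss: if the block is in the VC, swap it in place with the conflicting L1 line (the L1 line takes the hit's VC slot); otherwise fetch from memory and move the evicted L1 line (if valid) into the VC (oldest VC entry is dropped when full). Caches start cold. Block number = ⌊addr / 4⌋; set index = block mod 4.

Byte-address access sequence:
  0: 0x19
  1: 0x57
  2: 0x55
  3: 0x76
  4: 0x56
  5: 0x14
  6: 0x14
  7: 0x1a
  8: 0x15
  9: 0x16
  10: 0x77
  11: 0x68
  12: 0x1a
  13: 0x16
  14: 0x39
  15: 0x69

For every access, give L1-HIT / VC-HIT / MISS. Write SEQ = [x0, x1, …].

#0 0x19→b6/s2 MISS; vc=[]
#1 0x57→b21/s1 MISS; vc=[]
#2 0x55→b21/s1 L1-HIT; vc=[]
#3 0x76→b29/s1 MISS; vc=[21]
#4 0x56→b21/s1 VC-HIT; vc=[29]
#5 0x14→b5/s1 MISS; vc=[29,21]
#6 0x14→b5/s1 L1-HIT; vc=[29,21]
#7 0x1a→b6/s2 L1-HIT; vc=[29,21]
#8 0x15→b5/s1 L1-HIT; vc=[29,21]
#9 0x16→b5/s1 L1-HIT; vc=[29,21]
#10 0x77→b29/s1 VC-HIT; vc=[5,21]
#11 0x68→b26/s2 MISS; vc=[5,21,6]
#12 0x1a→b6/s2 VC-HIT; vc=[5,21,26]
#13 0x16→b5/s1 VC-HIT; vc=[29,21,26]
#14 0x39→b14/s2 MISS; vc=[29,21,26,6]
#15 0x69→b26/s2 VC-HIT; vc=[29,21,14,6]

SEQ = [MISS, MISS, L1-HIT, MISS, VC-HIT, MISS, L1-HIT, L1-HIT, L1-HIT, L1-HIT, VC-HIT, MISS, VC-HIT, VC-HIT, MISS, VC-HIT]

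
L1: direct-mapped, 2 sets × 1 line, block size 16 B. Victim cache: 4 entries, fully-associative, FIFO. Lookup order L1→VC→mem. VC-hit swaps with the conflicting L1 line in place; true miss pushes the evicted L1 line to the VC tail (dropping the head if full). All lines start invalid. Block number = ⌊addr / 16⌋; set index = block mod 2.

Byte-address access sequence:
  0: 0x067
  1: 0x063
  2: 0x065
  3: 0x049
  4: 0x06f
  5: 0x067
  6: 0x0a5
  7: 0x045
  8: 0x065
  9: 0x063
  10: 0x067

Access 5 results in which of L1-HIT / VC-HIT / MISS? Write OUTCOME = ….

0: 0x67 (blk 6, set 0) → MISS  vc=[]
1: 0x63 (blk 6, set 0) → L1-HIT  vc=[]
2: 0x65 (blk 6, set 0) → L1-HIT  vc=[]
3: 0x49 (blk 4, set 0) → MISS  vc=[6]
4: 0x6f (blk 6, set 0) → VC-HIT  vc=[4]
5: 0x67 (blk 6, set 0) → L1-HIT  vc=[4]
6: 0xa5 (blk 10, set 0) → MISS  vc=[4, 6]
7: 0x45 (blk 4, set 0) → VC-HIT  vc=[10, 6]
8: 0x65 (blk 6, set 0) → VC-HIT  vc=[10, 4]
9: 0x63 (blk 6, set 0) → L1-HIT  vc=[10, 4]
10: 0x67 (blk 6, set 0) → L1-HIT  vc=[10, 4]

OUTCOME = L1-HIT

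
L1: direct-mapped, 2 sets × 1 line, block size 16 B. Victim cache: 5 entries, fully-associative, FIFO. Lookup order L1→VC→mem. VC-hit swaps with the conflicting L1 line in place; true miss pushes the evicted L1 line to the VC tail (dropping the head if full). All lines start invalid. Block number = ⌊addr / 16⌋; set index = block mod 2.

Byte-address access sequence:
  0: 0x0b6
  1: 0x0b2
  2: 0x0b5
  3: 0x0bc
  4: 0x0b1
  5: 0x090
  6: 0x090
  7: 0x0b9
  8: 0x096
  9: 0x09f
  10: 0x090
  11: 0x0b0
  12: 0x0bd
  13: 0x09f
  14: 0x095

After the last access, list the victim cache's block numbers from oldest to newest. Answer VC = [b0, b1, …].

VC = [11]

#0 0xb6→b11/s1 MISS; vc=[]
#1 0xb2→b11/s1 L1-HIT; vc=[]
#2 0xb5→b11/s1 L1-HIT; vc=[]
#3 0xbc→b11/s1 L1-HIT; vc=[]
#4 0xb1→b11/s1 L1-HIT; vc=[]
#5 0x90→b9/s1 MISS; vc=[11]
#6 0x90→b9/s1 L1-HIT; vc=[11]
#7 0xb9→b11/s1 VC-HIT; vc=[9]
#8 0x96→b9/s1 VC-HIT; vc=[11]
#9 0x9f→b9/s1 L1-HIT; vc=[11]
#10 0x90→b9/s1 L1-HIT; vc=[11]
#11 0xb0→b11/s1 VC-HIT; vc=[9]
#12 0xbd→b11/s1 L1-HIT; vc=[9]
#13 0x9f→b9/s1 VC-HIT; vc=[11]
#14 0x95→b9/s1 L1-HIT; vc=[11]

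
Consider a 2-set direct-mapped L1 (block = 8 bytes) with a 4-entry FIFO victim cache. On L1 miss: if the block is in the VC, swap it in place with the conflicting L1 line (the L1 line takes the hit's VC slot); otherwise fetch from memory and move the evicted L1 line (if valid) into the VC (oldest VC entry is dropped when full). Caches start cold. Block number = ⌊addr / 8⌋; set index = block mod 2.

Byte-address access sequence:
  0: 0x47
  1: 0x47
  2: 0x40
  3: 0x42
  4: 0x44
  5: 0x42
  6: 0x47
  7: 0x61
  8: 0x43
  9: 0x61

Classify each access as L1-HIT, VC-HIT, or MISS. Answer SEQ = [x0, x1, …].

SEQ = [MISS, L1-HIT, L1-HIT, L1-HIT, L1-HIT, L1-HIT, L1-HIT, MISS, VC-HIT, VC-HIT]

  [0] addr=0x47 blk=8 s=0: MISS | VC []
  [1] addr=0x47 blk=8 s=0: L1-HIT | VC []
  [2] addr=0x40 blk=8 s=0: L1-HIT | VC []
  [3] addr=0x42 blk=8 s=0: L1-HIT | VC []
  [4] addr=0x44 blk=8 s=0: L1-HIT | VC []
  [5] addr=0x42 blk=8 s=0: L1-HIT | VC []
  [6] addr=0x47 blk=8 s=0: L1-HIT | VC []
  [7] addr=0x61 blk=12 s=0: MISS | VC [8]
  [8] addr=0x43 blk=8 s=0: VC-HIT | VC [12]
  [9] addr=0x61 blk=12 s=0: VC-HIT | VC [8]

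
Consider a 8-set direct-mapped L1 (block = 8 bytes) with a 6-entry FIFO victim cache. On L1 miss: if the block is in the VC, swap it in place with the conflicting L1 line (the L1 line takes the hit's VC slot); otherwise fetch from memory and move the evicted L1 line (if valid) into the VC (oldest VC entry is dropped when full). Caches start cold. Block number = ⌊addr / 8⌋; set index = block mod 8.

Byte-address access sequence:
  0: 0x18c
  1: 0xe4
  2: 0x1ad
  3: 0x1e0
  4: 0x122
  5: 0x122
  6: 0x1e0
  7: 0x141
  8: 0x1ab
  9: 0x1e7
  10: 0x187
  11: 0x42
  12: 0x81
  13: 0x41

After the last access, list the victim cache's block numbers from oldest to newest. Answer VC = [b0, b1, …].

VC = [28, 36, 40, 48, 16]

  [0] addr=0x18c blk=49 s=1: MISS | VC []
  [1] addr=0xe4 blk=28 s=4: MISS | VC []
  [2] addr=0x1ad blk=53 s=5: MISS | VC []
  [3] addr=0x1e0 blk=60 s=4: MISS | VC [28]
  [4] addr=0x122 blk=36 s=4: MISS | VC [28, 60]
  [5] addr=0x122 blk=36 s=4: L1-HIT | VC [28, 60]
  [6] addr=0x1e0 blk=60 s=4: VC-HIT | VC [28, 36]
  [7] addr=0x141 blk=40 s=0: MISS | VC [28, 36]
  [8] addr=0x1ab blk=53 s=5: L1-HIT | VC [28, 36]
  [9] addr=0x1e7 blk=60 s=4: L1-HIT | VC [28, 36]
  [10] addr=0x187 blk=48 s=0: MISS | VC [28, 36, 40]
  [11] addr=0x42 blk=8 s=0: MISS | VC [28, 36, 40, 48]
  [12] addr=0x81 blk=16 s=0: MISS | VC [28, 36, 40, 48, 8]
  [13] addr=0x41 blk=8 s=0: VC-HIT | VC [28, 36, 40, 48, 16]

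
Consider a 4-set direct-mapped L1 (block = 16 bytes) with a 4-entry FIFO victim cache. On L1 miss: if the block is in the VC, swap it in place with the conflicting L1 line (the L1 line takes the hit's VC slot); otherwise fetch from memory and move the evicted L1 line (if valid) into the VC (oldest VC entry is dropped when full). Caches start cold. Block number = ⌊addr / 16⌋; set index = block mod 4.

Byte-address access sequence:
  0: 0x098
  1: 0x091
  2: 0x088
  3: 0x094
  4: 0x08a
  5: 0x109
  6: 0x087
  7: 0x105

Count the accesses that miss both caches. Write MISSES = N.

MISSES = 3

  [0] addr=0x98 blk=9 s=1: MISS | VC []
  [1] addr=0x91 blk=9 s=1: L1-HIT | VC []
  [2] addr=0x88 blk=8 s=0: MISS | VC []
  [3] addr=0x94 blk=9 s=1: L1-HIT | VC []
  [4] addr=0x8a blk=8 s=0: L1-HIT | VC []
  [5] addr=0x109 blk=16 s=0: MISS | VC [8]
  [6] addr=0x87 blk=8 s=0: VC-HIT | VC [16]
  [7] addr=0x105 blk=16 s=0: VC-HIT | VC [8]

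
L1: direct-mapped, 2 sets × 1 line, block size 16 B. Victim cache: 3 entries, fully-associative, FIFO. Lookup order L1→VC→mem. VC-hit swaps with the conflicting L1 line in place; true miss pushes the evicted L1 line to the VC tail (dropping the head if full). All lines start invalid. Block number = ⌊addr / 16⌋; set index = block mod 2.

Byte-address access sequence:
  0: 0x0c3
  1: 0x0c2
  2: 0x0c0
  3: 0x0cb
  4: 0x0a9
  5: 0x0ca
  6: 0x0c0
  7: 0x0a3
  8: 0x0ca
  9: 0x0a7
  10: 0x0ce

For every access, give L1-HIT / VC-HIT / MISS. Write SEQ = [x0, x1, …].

#0 0xc3→b12/s0 MISS; vc=[]
#1 0xc2→b12/s0 L1-HIT; vc=[]
#2 0xc0→b12/s0 L1-HIT; vc=[]
#3 0xcb→b12/s0 L1-HIT; vc=[]
#4 0xa9→b10/s0 MISS; vc=[12]
#5 0xca→b12/s0 VC-HIT; vc=[10]
#6 0xc0→b12/s0 L1-HIT; vc=[10]
#7 0xa3→b10/s0 VC-HIT; vc=[12]
#8 0xca→b12/s0 VC-HIT; vc=[10]
#9 0xa7→b10/s0 VC-HIT; vc=[12]
#10 0xce→b12/s0 VC-HIT; vc=[10]

SEQ = [MISS, L1-HIT, L1-HIT, L1-HIT, MISS, VC-HIT, L1-HIT, VC-HIT, VC-HIT, VC-HIT, VC-HIT]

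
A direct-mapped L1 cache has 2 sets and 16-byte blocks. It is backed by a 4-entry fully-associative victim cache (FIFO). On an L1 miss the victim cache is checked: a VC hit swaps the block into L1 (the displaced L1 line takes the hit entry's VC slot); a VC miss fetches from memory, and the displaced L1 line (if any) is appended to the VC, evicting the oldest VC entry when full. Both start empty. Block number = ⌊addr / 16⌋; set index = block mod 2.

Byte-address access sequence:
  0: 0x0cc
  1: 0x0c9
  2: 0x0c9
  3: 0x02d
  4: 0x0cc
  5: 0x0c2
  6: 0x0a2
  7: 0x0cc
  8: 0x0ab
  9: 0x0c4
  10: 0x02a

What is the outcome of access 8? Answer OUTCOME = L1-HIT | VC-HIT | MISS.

OUTCOME = VC-HIT

0: 0xcc (blk 12, set 0) → MISS  vc=[]
1: 0xc9 (blk 12, set 0) → L1-HIT  vc=[]
2: 0xc9 (blk 12, set 0) → L1-HIT  vc=[]
3: 0x2d (blk 2, set 0) → MISS  vc=[12]
4: 0xcc (blk 12, set 0) → VC-HIT  vc=[2]
5: 0xc2 (blk 12, set 0) → L1-HIT  vc=[2]
6: 0xa2 (blk 10, set 0) → MISS  vc=[2, 12]
7: 0xcc (blk 12, set 0) → VC-HIT  vc=[2, 10]
8: 0xab (blk 10, set 0) → VC-HIT  vc=[2, 12]
9: 0xc4 (blk 12, set 0) → VC-HIT  vc=[2, 10]
10: 0x2a (blk 2, set 0) → VC-HIT  vc=[12, 10]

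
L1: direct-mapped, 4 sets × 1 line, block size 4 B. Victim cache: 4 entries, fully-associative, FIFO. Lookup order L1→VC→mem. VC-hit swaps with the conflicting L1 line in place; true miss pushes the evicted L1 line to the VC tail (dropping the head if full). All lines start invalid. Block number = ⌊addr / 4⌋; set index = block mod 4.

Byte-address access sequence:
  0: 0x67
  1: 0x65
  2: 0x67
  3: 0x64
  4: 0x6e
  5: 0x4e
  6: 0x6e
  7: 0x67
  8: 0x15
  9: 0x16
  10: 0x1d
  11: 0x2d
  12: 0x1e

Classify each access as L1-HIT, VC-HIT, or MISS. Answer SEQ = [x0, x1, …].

  [0] addr=0x67 blk=25 s=1: MISS | VC []
  [1] addr=0x65 blk=25 s=1: L1-HIT | VC []
  [2] addr=0x67 blk=25 s=1: L1-HIT | VC []
  [3] addr=0x64 blk=25 s=1: L1-HIT | VC []
  [4] addr=0x6e blk=27 s=3: MISS | VC []
  [5] addr=0x4e blk=19 s=3: MISS | VC [27]
  [6] addr=0x6e blk=27 s=3: VC-HIT | VC [19]
  [7] addr=0x67 blk=25 s=1: L1-HIT | VC [19]
  [8] addr=0x15 blk=5 s=1: MISS | VC [19, 25]
  [9] addr=0x16 blk=5 s=1: L1-HIT | VC [19, 25]
  [10] addr=0x1d blk=7 s=3: MISS | VC [19, 25, 27]
  [11] addr=0x2d blk=11 s=3: MISS | VC [19, 25, 27, 7]
  [12] addr=0x1e blk=7 s=3: VC-HIT | VC [19, 25, 27, 11]

SEQ = [MISS, L1-HIT, L1-HIT, L1-HIT, MISS, MISS, VC-HIT, L1-HIT, MISS, L1-HIT, MISS, MISS, VC-HIT]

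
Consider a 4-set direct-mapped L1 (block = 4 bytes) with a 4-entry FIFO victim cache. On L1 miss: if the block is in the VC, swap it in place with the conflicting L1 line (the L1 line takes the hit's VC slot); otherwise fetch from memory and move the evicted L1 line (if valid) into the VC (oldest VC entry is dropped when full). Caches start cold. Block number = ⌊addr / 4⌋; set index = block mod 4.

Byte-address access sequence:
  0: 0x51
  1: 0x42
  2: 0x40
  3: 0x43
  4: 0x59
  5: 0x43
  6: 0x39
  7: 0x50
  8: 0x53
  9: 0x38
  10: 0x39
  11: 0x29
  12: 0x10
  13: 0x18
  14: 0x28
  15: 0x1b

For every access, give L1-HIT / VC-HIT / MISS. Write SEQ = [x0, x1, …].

0: 0x51 (blk 20, set 0) → MISS  vc=[]
1: 0x42 (blk 16, set 0) → MISS  vc=[20]
2: 0x40 (blk 16, set 0) → L1-HIT  vc=[20]
3: 0x43 (blk 16, set 0) → L1-HIT  vc=[20]
4: 0x59 (blk 22, set 2) → MISS  vc=[20]
5: 0x43 (blk 16, set 0) → L1-HIT  vc=[20]
6: 0x39 (blk 14, set 2) → MISS  vc=[20, 22]
7: 0x50 (blk 20, set 0) → VC-HIT  vc=[16, 22]
8: 0x53 (blk 20, set 0) → L1-HIT  vc=[16, 22]
9: 0x38 (blk 14, set 2) → L1-HIT  vc=[16, 22]
10: 0x39 (blk 14, set 2) → L1-HIT  vc=[16, 22]
11: 0x29 (blk 10, set 2) → MISS  vc=[16, 22, 14]
12: 0x10 (blk 4, set 0) → MISS  vc=[16, 22, 14, 20]
13: 0x18 (blk 6, set 2) → MISS  vc=[22, 14, 20, 10]
14: 0x28 (blk 10, set 2) → VC-HIT  vc=[22, 14, 20, 6]
15: 0x1b (blk 6, set 2) → VC-HIT  vc=[22, 14, 20, 10]

SEQ = [MISS, MISS, L1-HIT, L1-HIT, MISS, L1-HIT, MISS, VC-HIT, L1-HIT, L1-HIT, L1-HIT, MISS, MISS, MISS, VC-HIT, VC-HIT]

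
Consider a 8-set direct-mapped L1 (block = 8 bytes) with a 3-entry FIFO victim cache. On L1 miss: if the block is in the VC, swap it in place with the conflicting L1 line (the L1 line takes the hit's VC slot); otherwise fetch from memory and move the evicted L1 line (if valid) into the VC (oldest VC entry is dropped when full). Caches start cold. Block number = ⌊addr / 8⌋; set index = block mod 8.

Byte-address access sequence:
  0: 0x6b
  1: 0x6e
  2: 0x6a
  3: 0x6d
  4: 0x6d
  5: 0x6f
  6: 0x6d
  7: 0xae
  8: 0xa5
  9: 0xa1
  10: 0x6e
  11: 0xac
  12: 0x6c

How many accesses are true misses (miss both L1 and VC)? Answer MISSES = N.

MISSES = 3

#0 0x6b→b13/s5 MISS; vc=[]
#1 0x6e→b13/s5 L1-HIT; vc=[]
#2 0x6a→b13/s5 L1-HIT; vc=[]
#3 0x6d→b13/s5 L1-HIT; vc=[]
#4 0x6d→b13/s5 L1-HIT; vc=[]
#5 0x6f→b13/s5 L1-HIT; vc=[]
#6 0x6d→b13/s5 L1-HIT; vc=[]
#7 0xae→b21/s5 MISS; vc=[13]
#8 0xa5→b20/s4 MISS; vc=[13]
#9 0xa1→b20/s4 L1-HIT; vc=[13]
#10 0x6e→b13/s5 VC-HIT; vc=[21]
#11 0xac→b21/s5 VC-HIT; vc=[13]
#12 0x6c→b13/s5 VC-HIT; vc=[21]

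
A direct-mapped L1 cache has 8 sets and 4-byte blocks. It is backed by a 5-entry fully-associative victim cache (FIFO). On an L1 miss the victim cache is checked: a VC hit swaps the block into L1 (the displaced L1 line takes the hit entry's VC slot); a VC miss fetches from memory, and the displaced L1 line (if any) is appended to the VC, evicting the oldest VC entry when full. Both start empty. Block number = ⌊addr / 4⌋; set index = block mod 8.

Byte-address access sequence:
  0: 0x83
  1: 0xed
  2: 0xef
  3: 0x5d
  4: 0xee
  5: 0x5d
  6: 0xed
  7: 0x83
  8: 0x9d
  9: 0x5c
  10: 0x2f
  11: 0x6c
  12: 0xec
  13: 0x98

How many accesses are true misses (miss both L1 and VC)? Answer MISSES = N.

MISSES = 7

#0 0x83→b32/s0 MISS; vc=[]
#1 0xed→b59/s3 MISS; vc=[]
#2 0xef→b59/s3 L1-HIT; vc=[]
#3 0x5d→b23/s7 MISS; vc=[]
#4 0xee→b59/s3 L1-HIT; vc=[]
#5 0x5d→b23/s7 L1-HIT; vc=[]
#6 0xed→b59/s3 L1-HIT; vc=[]
#7 0x83→b32/s0 L1-HIT; vc=[]
#8 0x9d→b39/s7 MISS; vc=[23]
#9 0x5c→b23/s7 VC-HIT; vc=[39]
#10 0x2f→b11/s3 MISS; vc=[39,59]
#11 0x6c→b27/s3 MISS; vc=[39,59,11]
#12 0xec→b59/s3 VC-HIT; vc=[39,27,11]
#13 0x98→b38/s6 MISS; vc=[39,27,11]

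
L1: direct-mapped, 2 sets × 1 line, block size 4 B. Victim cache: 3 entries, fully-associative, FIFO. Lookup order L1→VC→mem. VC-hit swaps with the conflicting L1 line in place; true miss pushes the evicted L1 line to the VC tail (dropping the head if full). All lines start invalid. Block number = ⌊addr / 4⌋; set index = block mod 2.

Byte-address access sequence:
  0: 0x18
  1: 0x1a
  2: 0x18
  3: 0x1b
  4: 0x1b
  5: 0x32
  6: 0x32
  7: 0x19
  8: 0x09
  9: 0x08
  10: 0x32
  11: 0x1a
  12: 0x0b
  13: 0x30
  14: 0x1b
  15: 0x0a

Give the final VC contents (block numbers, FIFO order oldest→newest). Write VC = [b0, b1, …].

  [0] addr=0x18 blk=6 s=0: MISS | VC []
  [1] addr=0x1a blk=6 s=0: L1-HIT | VC []
  [2] addr=0x18 blk=6 s=0: L1-HIT | VC []
  [3] addr=0x1b blk=6 s=0: L1-HIT | VC []
  [4] addr=0x1b blk=6 s=0: L1-HIT | VC []
  [5] addr=0x32 blk=12 s=0: MISS | VC [6]
  [6] addr=0x32 blk=12 s=0: L1-HIT | VC [6]
  [7] addr=0x19 blk=6 s=0: VC-HIT | VC [12]
  [8] addr=0x9 blk=2 s=0: MISS | VC [12, 6]
  [9] addr=0x8 blk=2 s=0: L1-HIT | VC [12, 6]
  [10] addr=0x32 blk=12 s=0: VC-HIT | VC [2, 6]
  [11] addr=0x1a blk=6 s=0: VC-HIT | VC [2, 12]
  [12] addr=0xb blk=2 s=0: VC-HIT | VC [6, 12]
  [13] addr=0x30 blk=12 s=0: VC-HIT | VC [6, 2]
  [14] addr=0x1b blk=6 s=0: VC-HIT | VC [12, 2]
  [15] addr=0xa blk=2 s=0: VC-HIT | VC [12, 6]

VC = [12, 6]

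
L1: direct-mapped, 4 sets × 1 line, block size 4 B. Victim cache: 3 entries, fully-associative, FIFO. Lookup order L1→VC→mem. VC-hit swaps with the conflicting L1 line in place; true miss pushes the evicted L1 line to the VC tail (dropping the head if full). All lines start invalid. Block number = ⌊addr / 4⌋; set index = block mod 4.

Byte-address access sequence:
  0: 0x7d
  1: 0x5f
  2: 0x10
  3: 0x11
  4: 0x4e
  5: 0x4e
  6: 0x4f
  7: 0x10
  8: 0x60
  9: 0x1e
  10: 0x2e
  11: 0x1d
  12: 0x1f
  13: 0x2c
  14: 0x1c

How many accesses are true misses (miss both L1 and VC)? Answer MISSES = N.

MISSES = 7

  [0] addr=0x7d blk=31 s=3: MISS | VC []
  [1] addr=0x5f blk=23 s=3: MISS | VC [31]
  [2] addr=0x10 blk=4 s=0: MISS | VC [31]
  [3] addr=0x11 blk=4 s=0: L1-HIT | VC [31]
  [4] addr=0x4e blk=19 s=3: MISS | VC [31, 23]
  [5] addr=0x4e blk=19 s=3: L1-HIT | VC [31, 23]
  [6] addr=0x4f blk=19 s=3: L1-HIT | VC [31, 23]
  [7] addr=0x10 blk=4 s=0: L1-HIT | VC [31, 23]
  [8] addr=0x60 blk=24 s=0: MISS | VC [31, 23, 4]
  [9] addr=0x1e blk=7 s=3: MISS | VC [23, 4, 19]
  [10] addr=0x2e blk=11 s=3: MISS | VC [4, 19, 7]
  [11] addr=0x1d blk=7 s=3: VC-HIT | VC [4, 19, 11]
  [12] addr=0x1f blk=7 s=3: L1-HIT | VC [4, 19, 11]
  [13] addr=0x2c blk=11 s=3: VC-HIT | VC [4, 19, 7]
  [14] addr=0x1c blk=7 s=3: VC-HIT | VC [4, 19, 11]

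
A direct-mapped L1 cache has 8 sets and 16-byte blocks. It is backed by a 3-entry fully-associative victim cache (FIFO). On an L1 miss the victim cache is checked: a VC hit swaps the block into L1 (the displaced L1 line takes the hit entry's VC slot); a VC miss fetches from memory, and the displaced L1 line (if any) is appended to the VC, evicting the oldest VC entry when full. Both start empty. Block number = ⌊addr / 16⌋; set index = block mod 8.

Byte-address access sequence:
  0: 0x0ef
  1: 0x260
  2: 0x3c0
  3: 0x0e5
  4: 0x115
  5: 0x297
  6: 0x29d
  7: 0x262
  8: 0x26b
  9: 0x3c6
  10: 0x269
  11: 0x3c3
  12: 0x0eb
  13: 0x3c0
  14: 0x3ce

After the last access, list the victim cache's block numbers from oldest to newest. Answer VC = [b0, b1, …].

VC = [38, 17]

  [0] addr=0xef blk=14 s=6: MISS | VC []
  [1] addr=0x260 blk=38 s=6: MISS | VC [14]
  [2] addr=0x3c0 blk=60 s=4: MISS | VC [14]
  [3] addr=0xe5 blk=14 s=6: VC-HIT | VC [38]
  [4] addr=0x115 blk=17 s=1: MISS | VC [38]
  [5] addr=0x297 blk=41 s=1: MISS | VC [38, 17]
  [6] addr=0x29d blk=41 s=1: L1-HIT | VC [38, 17]
  [7] addr=0x262 blk=38 s=6: VC-HIT | VC [14, 17]
  [8] addr=0x26b blk=38 s=6: L1-HIT | VC [14, 17]
  [9] addr=0x3c6 blk=60 s=4: L1-HIT | VC [14, 17]
  [10] addr=0x269 blk=38 s=6: L1-HIT | VC [14, 17]
  [11] addr=0x3c3 blk=60 s=4: L1-HIT | VC [14, 17]
  [12] addr=0xeb blk=14 s=6: VC-HIT | VC [38, 17]
  [13] addr=0x3c0 blk=60 s=4: L1-HIT | VC [38, 17]
  [14] addr=0x3ce blk=60 s=4: L1-HIT | VC [38, 17]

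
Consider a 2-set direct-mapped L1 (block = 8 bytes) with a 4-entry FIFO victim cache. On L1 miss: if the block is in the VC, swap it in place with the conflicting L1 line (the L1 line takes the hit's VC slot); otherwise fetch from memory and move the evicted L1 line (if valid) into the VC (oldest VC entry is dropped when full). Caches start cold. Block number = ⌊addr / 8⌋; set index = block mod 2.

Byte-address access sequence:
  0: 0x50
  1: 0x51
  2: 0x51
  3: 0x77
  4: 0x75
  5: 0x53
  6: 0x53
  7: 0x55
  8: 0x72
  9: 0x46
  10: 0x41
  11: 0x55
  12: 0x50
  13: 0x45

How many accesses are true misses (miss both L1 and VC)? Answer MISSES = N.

MISSES = 3

  [0] addr=0x50 blk=10 s=0: MISS | VC []
  [1] addr=0x51 blk=10 s=0: L1-HIT | VC []
  [2] addr=0x51 blk=10 s=0: L1-HIT | VC []
  [3] addr=0x77 blk=14 s=0: MISS | VC [10]
  [4] addr=0x75 blk=14 s=0: L1-HIT | VC [10]
  [5] addr=0x53 blk=10 s=0: VC-HIT | VC [14]
  [6] addr=0x53 blk=10 s=0: L1-HIT | VC [14]
  [7] addr=0x55 blk=10 s=0: L1-HIT | VC [14]
  [8] addr=0x72 blk=14 s=0: VC-HIT | VC [10]
  [9] addr=0x46 blk=8 s=0: MISS | VC [10, 14]
  [10] addr=0x41 blk=8 s=0: L1-HIT | VC [10, 14]
  [11] addr=0x55 blk=10 s=0: VC-HIT | VC [8, 14]
  [12] addr=0x50 blk=10 s=0: L1-HIT | VC [8, 14]
  [13] addr=0x45 blk=8 s=0: VC-HIT | VC [10, 14]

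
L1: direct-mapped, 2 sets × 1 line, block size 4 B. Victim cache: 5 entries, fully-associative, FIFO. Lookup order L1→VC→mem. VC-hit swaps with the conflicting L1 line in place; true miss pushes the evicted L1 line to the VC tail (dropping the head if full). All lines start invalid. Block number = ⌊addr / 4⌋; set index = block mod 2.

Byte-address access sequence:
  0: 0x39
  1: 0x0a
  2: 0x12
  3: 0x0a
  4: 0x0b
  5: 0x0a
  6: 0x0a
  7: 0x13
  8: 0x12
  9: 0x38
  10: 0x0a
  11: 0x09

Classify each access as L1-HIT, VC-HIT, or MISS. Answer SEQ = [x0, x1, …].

SEQ = [MISS, MISS, MISS, VC-HIT, L1-HIT, L1-HIT, L1-HIT, VC-HIT, L1-HIT, VC-HIT, VC-HIT, L1-HIT]

0: 0x39 (blk 14, set 0) → MISS  vc=[]
1: 0xa (blk 2, set 0) → MISS  vc=[14]
2: 0x12 (blk 4, set 0) → MISS  vc=[14, 2]
3: 0xa (blk 2, set 0) → VC-HIT  vc=[14, 4]
4: 0xb (blk 2, set 0) → L1-HIT  vc=[14, 4]
5: 0xa (blk 2, set 0) → L1-HIT  vc=[14, 4]
6: 0xa (blk 2, set 0) → L1-HIT  vc=[14, 4]
7: 0x13 (blk 4, set 0) → VC-HIT  vc=[14, 2]
8: 0x12 (blk 4, set 0) → L1-HIT  vc=[14, 2]
9: 0x38 (blk 14, set 0) → VC-HIT  vc=[4, 2]
10: 0xa (blk 2, set 0) → VC-HIT  vc=[4, 14]
11: 0x9 (blk 2, set 0) → L1-HIT  vc=[4, 14]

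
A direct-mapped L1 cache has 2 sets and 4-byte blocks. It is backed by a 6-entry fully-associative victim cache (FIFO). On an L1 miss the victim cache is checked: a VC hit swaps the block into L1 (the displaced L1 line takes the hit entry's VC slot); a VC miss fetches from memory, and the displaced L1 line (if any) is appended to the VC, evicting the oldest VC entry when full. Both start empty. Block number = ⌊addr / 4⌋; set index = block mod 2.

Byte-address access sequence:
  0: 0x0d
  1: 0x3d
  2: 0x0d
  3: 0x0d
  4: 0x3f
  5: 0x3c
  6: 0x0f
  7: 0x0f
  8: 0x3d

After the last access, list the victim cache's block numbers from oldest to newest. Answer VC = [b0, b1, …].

VC = [3]

#0 0xd→b3/s1 MISS; vc=[]
#1 0x3d→b15/s1 MISS; vc=[3]
#2 0xd→b3/s1 VC-HIT; vc=[15]
#3 0xd→b3/s1 L1-HIT; vc=[15]
#4 0x3f→b15/s1 VC-HIT; vc=[3]
#5 0x3c→b15/s1 L1-HIT; vc=[3]
#6 0xf→b3/s1 VC-HIT; vc=[15]
#7 0xf→b3/s1 L1-HIT; vc=[15]
#8 0x3d→b15/s1 VC-HIT; vc=[3]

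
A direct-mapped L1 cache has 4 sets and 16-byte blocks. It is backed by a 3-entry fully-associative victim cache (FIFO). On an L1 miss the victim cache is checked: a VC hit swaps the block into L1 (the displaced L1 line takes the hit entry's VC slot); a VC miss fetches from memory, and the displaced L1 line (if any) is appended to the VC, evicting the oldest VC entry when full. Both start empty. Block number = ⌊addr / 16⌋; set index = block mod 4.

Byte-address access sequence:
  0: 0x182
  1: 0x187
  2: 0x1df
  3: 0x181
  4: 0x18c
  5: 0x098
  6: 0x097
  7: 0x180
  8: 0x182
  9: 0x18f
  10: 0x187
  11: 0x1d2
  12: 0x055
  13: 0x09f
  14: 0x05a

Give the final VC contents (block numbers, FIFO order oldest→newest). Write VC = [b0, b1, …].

0: 0x182 (blk 24, set 0) → MISS  vc=[]
1: 0x187 (blk 24, set 0) → L1-HIT  vc=[]
2: 0x1df (blk 29, set 1) → MISS  vc=[]
3: 0x181 (blk 24, set 0) → L1-HIT  vc=[]
4: 0x18c (blk 24, set 0) → L1-HIT  vc=[]
5: 0x98 (blk 9, set 1) → MISS  vc=[29]
6: 0x97 (blk 9, set 1) → L1-HIT  vc=[29]
7: 0x180 (blk 24, set 0) → L1-HIT  vc=[29]
8: 0x182 (blk 24, set 0) → L1-HIT  vc=[29]
9: 0x18f (blk 24, set 0) → L1-HIT  vc=[29]
10: 0x187 (blk 24, set 0) → L1-HIT  vc=[29]
11: 0x1d2 (blk 29, set 1) → VC-HIT  vc=[9]
12: 0x55 (blk 5, set 1) → MISS  vc=[9, 29]
13: 0x9f (blk 9, set 1) → VC-HIT  vc=[5, 29]
14: 0x5a (blk 5, set 1) → VC-HIT  vc=[9, 29]

VC = [9, 29]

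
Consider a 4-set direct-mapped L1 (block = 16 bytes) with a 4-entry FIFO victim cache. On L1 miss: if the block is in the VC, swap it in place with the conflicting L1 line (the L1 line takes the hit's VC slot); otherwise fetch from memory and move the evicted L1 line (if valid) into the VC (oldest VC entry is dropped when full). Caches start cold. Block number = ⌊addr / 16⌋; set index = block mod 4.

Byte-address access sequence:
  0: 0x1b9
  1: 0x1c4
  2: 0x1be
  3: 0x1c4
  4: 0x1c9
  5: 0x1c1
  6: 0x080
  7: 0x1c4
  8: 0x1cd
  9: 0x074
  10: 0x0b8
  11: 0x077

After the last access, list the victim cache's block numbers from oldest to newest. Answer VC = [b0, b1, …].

0: 0x1b9 (blk 27, set 3) → MISS  vc=[]
1: 0x1c4 (blk 28, set 0) → MISS  vc=[]
2: 0x1be (blk 27, set 3) → L1-HIT  vc=[]
3: 0x1c4 (blk 28, set 0) → L1-HIT  vc=[]
4: 0x1c9 (blk 28, set 0) → L1-HIT  vc=[]
5: 0x1c1 (blk 28, set 0) → L1-HIT  vc=[]
6: 0x80 (blk 8, set 0) → MISS  vc=[28]
7: 0x1c4 (blk 28, set 0) → VC-HIT  vc=[8]
8: 0x1cd (blk 28, set 0) → L1-HIT  vc=[8]
9: 0x74 (blk 7, set 3) → MISS  vc=[8, 27]
10: 0xb8 (blk 11, set 3) → MISS  vc=[8, 27, 7]
11: 0x77 (blk 7, set 3) → VC-HIT  vc=[8, 27, 11]

VC = [8, 27, 11]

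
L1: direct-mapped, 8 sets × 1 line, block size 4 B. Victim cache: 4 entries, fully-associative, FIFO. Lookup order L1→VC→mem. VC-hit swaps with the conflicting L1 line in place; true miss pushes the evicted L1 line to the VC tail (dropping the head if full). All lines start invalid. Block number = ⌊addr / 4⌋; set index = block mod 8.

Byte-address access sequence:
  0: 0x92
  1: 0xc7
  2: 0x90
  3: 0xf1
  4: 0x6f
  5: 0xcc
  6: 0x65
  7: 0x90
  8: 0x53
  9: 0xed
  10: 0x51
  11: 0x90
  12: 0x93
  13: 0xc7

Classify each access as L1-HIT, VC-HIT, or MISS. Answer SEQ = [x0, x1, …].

0: 0x92 (blk 36, set 4) → MISS  vc=[]
1: 0xc7 (blk 49, set 1) → MISS  vc=[]
2: 0x90 (blk 36, set 4) → L1-HIT  vc=[]
3: 0xf1 (blk 60, set 4) → MISS  vc=[36]
4: 0x6f (blk 27, set 3) → MISS  vc=[36]
5: 0xcc (blk 51, set 3) → MISS  vc=[36, 27]
6: 0x65 (blk 25, set 1) → MISS  vc=[36, 27, 49]
7: 0x90 (blk 36, set 4) → VC-HIT  vc=[60, 27, 49]
8: 0x53 (blk 20, set 4) → MISS  vc=[60, 27, 49, 36]
9: 0xed (blk 59, set 3) → MISS  vc=[27, 49, 36, 51]
10: 0x51 (blk 20, set 4) → L1-HIT  vc=[27, 49, 36, 51]
11: 0x90 (blk 36, set 4) → VC-HIT  vc=[27, 49, 20, 51]
12: 0x93 (blk 36, set 4) → L1-HIT  vc=[27, 49, 20, 51]
13: 0xc7 (blk 49, set 1) → VC-HIT  vc=[27, 25, 20, 51]

SEQ = [MISS, MISS, L1-HIT, MISS, MISS, MISS, MISS, VC-HIT, MISS, MISS, L1-HIT, VC-HIT, L1-HIT, VC-HIT]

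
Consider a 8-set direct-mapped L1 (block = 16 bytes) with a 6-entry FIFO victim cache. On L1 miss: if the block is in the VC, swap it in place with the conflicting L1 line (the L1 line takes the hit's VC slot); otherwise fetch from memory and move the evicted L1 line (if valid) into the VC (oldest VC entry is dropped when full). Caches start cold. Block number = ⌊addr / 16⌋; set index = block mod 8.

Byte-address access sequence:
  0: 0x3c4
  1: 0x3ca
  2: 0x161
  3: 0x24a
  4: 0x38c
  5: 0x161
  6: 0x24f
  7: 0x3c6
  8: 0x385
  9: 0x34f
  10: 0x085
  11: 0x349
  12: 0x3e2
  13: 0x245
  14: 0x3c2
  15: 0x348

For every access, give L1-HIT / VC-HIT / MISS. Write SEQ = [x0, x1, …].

SEQ = [MISS, L1-HIT, MISS, MISS, MISS, L1-HIT, L1-HIT, VC-HIT, L1-HIT, MISS, MISS, L1-HIT, MISS, VC-HIT, VC-HIT, VC-HIT]

0: 0x3c4 (blk 60, set 4) → MISS  vc=[]
1: 0x3ca (blk 60, set 4) → L1-HIT  vc=[]
2: 0x161 (blk 22, set 6) → MISS  vc=[]
3: 0x24a (blk 36, set 4) → MISS  vc=[60]
4: 0x38c (blk 56, set 0) → MISS  vc=[60]
5: 0x161 (blk 22, set 6) → L1-HIT  vc=[60]
6: 0x24f (blk 36, set 4) → L1-HIT  vc=[60]
7: 0x3c6 (blk 60, set 4) → VC-HIT  vc=[36]
8: 0x385 (blk 56, set 0) → L1-HIT  vc=[36]
9: 0x34f (blk 52, set 4) → MISS  vc=[36, 60]
10: 0x85 (blk 8, set 0) → MISS  vc=[36, 60, 56]
11: 0x349 (blk 52, set 4) → L1-HIT  vc=[36, 60, 56]
12: 0x3e2 (blk 62, set 6) → MISS  vc=[36, 60, 56, 22]
13: 0x245 (blk 36, set 4) → VC-HIT  vc=[52, 60, 56, 22]
14: 0x3c2 (blk 60, set 4) → VC-HIT  vc=[52, 36, 56, 22]
15: 0x348 (blk 52, set 4) → VC-HIT  vc=[60, 36, 56, 22]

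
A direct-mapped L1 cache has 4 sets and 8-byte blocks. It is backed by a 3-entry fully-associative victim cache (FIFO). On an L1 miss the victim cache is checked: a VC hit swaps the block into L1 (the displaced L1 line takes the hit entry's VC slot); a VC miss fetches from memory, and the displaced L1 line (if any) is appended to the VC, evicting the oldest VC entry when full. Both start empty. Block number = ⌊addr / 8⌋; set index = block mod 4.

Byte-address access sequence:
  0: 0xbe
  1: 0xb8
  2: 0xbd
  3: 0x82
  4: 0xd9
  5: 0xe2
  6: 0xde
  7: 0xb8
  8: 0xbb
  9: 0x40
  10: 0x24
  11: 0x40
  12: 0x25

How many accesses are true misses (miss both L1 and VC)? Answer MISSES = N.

  [0] addr=0xbe blk=23 s=3: MISS | VC []
  [1] addr=0xb8 blk=23 s=3: L1-HIT | VC []
  [2] addr=0xbd blk=23 s=3: L1-HIT | VC []
  [3] addr=0x82 blk=16 s=0: MISS | VC []
  [4] addr=0xd9 blk=27 s=3: MISS | VC [23]
  [5] addr=0xe2 blk=28 s=0: MISS | VC [23, 16]
  [6] addr=0xde blk=27 s=3: L1-HIT | VC [23, 16]
  [7] addr=0xb8 blk=23 s=3: VC-HIT | VC [27, 16]
  [8] addr=0xbb blk=23 s=3: L1-HIT | VC [27, 16]
  [9] addr=0x40 blk=8 s=0: MISS | VC [27, 16, 28]
  [10] addr=0x24 blk=4 s=0: MISS | VC [16, 28, 8]
  [11] addr=0x40 blk=8 s=0: VC-HIT | VC [16, 28, 4]
  [12] addr=0x25 blk=4 s=0: VC-HIT | VC [16, 28, 8]

MISSES = 6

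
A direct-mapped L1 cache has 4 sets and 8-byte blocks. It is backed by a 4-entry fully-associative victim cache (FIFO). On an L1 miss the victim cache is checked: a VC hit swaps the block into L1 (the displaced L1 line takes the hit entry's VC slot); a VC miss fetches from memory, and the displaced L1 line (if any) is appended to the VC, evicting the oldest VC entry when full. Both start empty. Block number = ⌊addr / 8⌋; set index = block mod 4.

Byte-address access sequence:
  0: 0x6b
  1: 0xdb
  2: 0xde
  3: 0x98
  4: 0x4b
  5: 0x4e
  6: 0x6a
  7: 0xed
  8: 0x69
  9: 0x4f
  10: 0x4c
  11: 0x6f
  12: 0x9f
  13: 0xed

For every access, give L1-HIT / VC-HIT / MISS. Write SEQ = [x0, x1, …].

SEQ = [MISS, MISS, L1-HIT, MISS, MISS, L1-HIT, VC-HIT, MISS, VC-HIT, VC-HIT, L1-HIT, VC-HIT, L1-HIT, VC-HIT]

#0 0x6b→b13/s1 MISS; vc=[]
#1 0xdb→b27/s3 MISS; vc=[]
#2 0xde→b27/s3 L1-HIT; vc=[]
#3 0x98→b19/s3 MISS; vc=[27]
#4 0x4b→b9/s1 MISS; vc=[27,13]
#5 0x4e→b9/s1 L1-HIT; vc=[27,13]
#6 0x6a→b13/s1 VC-HIT; vc=[27,9]
#7 0xed→b29/s1 MISS; vc=[27,9,13]
#8 0x69→b13/s1 VC-HIT; vc=[27,9,29]
#9 0x4f→b9/s1 VC-HIT; vc=[27,13,29]
#10 0x4c→b9/s1 L1-HIT; vc=[27,13,29]
#11 0x6f→b13/s1 VC-HIT; vc=[27,9,29]
#12 0x9f→b19/s3 L1-HIT; vc=[27,9,29]
#13 0xed→b29/s1 VC-HIT; vc=[27,9,13]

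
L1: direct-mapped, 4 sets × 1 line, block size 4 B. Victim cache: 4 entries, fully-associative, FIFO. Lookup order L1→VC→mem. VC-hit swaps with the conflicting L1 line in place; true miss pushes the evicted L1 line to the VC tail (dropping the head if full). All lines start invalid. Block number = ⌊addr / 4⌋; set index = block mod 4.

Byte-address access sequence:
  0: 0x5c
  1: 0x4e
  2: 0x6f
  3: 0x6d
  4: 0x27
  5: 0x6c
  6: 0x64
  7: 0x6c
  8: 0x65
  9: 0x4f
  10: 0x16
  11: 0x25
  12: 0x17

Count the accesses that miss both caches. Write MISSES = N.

0: 0x5c (blk 23, set 3) → MISS  vc=[]
1: 0x4e (blk 19, set 3) → MISS  vc=[23]
2: 0x6f (blk 27, set 3) → MISS  vc=[23, 19]
3: 0x6d (blk 27, set 3) → L1-HIT  vc=[23, 19]
4: 0x27 (blk 9, set 1) → MISS  vc=[23, 19]
5: 0x6c (blk 27, set 3) → L1-HIT  vc=[23, 19]
6: 0x64 (blk 25, set 1) → MISS  vc=[23, 19, 9]
7: 0x6c (blk 27, set 3) → L1-HIT  vc=[23, 19, 9]
8: 0x65 (blk 25, set 1) → L1-HIT  vc=[23, 19, 9]
9: 0x4f (blk 19, set 3) → VC-HIT  vc=[23, 27, 9]
10: 0x16 (blk 5, set 1) → MISS  vc=[23, 27, 9, 25]
11: 0x25 (blk 9, set 1) → VC-HIT  vc=[23, 27, 5, 25]
12: 0x17 (blk 5, set 1) → VC-HIT  vc=[23, 27, 9, 25]

MISSES = 6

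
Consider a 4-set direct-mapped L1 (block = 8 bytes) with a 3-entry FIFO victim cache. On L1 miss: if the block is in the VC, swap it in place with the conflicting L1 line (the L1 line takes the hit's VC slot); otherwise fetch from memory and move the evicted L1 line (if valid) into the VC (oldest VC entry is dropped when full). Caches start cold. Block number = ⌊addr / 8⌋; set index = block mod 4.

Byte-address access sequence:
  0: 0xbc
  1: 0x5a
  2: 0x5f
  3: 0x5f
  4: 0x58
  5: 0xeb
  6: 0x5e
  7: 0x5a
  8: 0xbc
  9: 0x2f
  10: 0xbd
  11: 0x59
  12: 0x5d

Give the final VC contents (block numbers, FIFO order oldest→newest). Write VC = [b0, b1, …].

VC = [23, 29]

0: 0xbc (blk 23, set 3) → MISS  vc=[]
1: 0x5a (blk 11, set 3) → MISS  vc=[23]
2: 0x5f (blk 11, set 3) → L1-HIT  vc=[23]
3: 0x5f (blk 11, set 3) → L1-HIT  vc=[23]
4: 0x58 (blk 11, set 3) → L1-HIT  vc=[23]
5: 0xeb (blk 29, set 1) → MISS  vc=[23]
6: 0x5e (blk 11, set 3) → L1-HIT  vc=[23]
7: 0x5a (blk 11, set 3) → L1-HIT  vc=[23]
8: 0xbc (blk 23, set 3) → VC-HIT  vc=[11]
9: 0x2f (blk 5, set 1) → MISS  vc=[11, 29]
10: 0xbd (blk 23, set 3) → L1-HIT  vc=[11, 29]
11: 0x59 (blk 11, set 3) → VC-HIT  vc=[23, 29]
12: 0x5d (blk 11, set 3) → L1-HIT  vc=[23, 29]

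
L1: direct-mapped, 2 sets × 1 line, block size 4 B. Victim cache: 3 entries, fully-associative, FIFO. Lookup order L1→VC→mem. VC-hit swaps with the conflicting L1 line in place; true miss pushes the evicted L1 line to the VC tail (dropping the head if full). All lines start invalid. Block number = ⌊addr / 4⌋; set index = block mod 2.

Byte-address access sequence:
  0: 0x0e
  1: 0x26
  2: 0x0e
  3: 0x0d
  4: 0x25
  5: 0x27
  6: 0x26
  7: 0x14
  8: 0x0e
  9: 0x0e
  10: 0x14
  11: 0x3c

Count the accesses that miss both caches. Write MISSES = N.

#0 0xe→b3/s1 MISS; vc=[]
#1 0x26→b9/s1 MISS; vc=[3]
#2 0xe→b3/s1 VC-HIT; vc=[9]
#3 0xd→b3/s1 L1-HIT; vc=[9]
#4 0x25→b9/s1 VC-HIT; vc=[3]
#5 0x27→b9/s1 L1-HIT; vc=[3]
#6 0x26→b9/s1 L1-HIT; vc=[3]
#7 0x14→b5/s1 MISS; vc=[3,9]
#8 0xe→b3/s1 VC-HIT; vc=[5,9]
#9 0xe→b3/s1 L1-HIT; vc=[5,9]
#10 0x14→b5/s1 VC-HIT; vc=[3,9]
#11 0x3c→b15/s1 MISS; vc=[3,9,5]

MISSES = 4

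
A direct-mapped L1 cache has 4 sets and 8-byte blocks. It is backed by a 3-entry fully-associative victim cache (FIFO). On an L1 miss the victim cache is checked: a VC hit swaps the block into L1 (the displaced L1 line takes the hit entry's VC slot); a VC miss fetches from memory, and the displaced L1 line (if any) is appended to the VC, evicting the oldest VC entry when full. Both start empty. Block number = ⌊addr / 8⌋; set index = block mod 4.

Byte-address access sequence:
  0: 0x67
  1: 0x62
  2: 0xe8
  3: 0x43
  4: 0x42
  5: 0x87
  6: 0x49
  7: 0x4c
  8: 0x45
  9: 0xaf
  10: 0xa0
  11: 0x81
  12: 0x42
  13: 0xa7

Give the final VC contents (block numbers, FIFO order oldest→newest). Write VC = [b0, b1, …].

VC = [9, 16, 8]

  [0] addr=0x67 blk=12 s=0: MISS | VC []
  [1] addr=0x62 blk=12 s=0: L1-HIT | VC []
  [2] addr=0xe8 blk=29 s=1: MISS | VC []
  [3] addr=0x43 blk=8 s=0: MISS | VC [12]
  [4] addr=0x42 blk=8 s=0: L1-HIT | VC [12]
  [5] addr=0x87 blk=16 s=0: MISS | VC [12, 8]
  [6] addr=0x49 blk=9 s=1: MISS | VC [12, 8, 29]
  [7] addr=0x4c blk=9 s=1: L1-HIT | VC [12, 8, 29]
  [8] addr=0x45 blk=8 s=0: VC-HIT | VC [12, 16, 29]
  [9] addr=0xaf blk=21 s=1: MISS | VC [16, 29, 9]
  [10] addr=0xa0 blk=20 s=0: MISS | VC [29, 9, 8]
  [11] addr=0x81 blk=16 s=0: MISS | VC [9, 8, 20]
  [12] addr=0x42 blk=8 s=0: VC-HIT | VC [9, 16, 20]
  [13] addr=0xa7 blk=20 s=0: VC-HIT | VC [9, 16, 8]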